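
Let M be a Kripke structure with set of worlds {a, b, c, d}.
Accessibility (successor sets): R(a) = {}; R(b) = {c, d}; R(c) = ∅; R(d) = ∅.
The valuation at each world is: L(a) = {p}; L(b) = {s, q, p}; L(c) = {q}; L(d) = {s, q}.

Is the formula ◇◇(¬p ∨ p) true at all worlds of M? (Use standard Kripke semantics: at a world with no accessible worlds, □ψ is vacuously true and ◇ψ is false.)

No

Let φ = ◇◇(¬p ∨ p). Evaluate φ at each world:
  a (successors ∅): φ is false.
  b (successors {c, d}): φ is false.
  c (successors ∅): φ is false.
  d (successors ∅): φ is false.
Detail at a (counterexample):
  At a: no accessible worlds, so ◇◇(¬p ∨ p) is false.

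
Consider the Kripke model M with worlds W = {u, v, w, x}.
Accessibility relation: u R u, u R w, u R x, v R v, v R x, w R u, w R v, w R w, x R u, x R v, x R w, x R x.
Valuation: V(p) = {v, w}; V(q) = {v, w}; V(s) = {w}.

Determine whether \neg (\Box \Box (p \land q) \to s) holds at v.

No

At v: \Box \Box (p \land q) \to s is true, so \neg (\Box \Box (p \land q) \to s) is false.
  At v: \Box \Box (p \land q) is false, s is false, so \Box \Box (p \land q) \to s is true.
    At v: \Box \Box (p \land q) requires \Box (p \land q) at every successor {v, x}.
      \Box (p \land q) fails at v, so \Box \Box (p \land q) is false at v.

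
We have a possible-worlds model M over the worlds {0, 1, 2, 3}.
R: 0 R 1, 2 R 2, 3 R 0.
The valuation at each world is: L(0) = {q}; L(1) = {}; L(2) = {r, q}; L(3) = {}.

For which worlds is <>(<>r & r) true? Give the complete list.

Let φ = <>(<>r & r). Evaluate φ at each world:
  0 (successors {1}): φ is false.
  1 (successors ∅): φ is false.
  2 (successors {2}): φ is true.
  3 (successors {0}): φ is false.
For instance, at 3:
  At 3: <>(<>r & r) requires <>r & r at some successor in {0}.
    At 0: <>r & r is false.
  So <>(<>r & r) is false at 3.
Satisfying worlds: {2}

2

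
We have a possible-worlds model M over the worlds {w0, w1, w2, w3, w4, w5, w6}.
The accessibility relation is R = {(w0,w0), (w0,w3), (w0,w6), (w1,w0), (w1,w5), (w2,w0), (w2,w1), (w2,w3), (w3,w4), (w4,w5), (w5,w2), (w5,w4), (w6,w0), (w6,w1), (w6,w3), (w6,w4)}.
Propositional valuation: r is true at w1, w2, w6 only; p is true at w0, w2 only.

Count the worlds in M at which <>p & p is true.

2

Recall that <>ψ holds at a world iff ψ holds at some accessible world.
Let φ = <>p & p. Evaluate φ at each world:
  w0 (successors {w0, w3, w6}): φ is true.
  w1 (successors {w0, w5}): φ is false.
  w2 (successors {w0, w1, w3}): φ is true.
  w3 (successors {w4}): φ is false.
  w4 (successors {w5}): φ is false.
  w5 (successors {w2, w4}): φ is false.
  w6 (successors {w0, w1, w3, w4}): φ is false.
For instance, at w3:
  At w3: <>p is false, p is false, so <>p & p is false.
    At w3: <>p requires p at some successor in {w4}.
      At w4: p is false.
    So <>p is false at w3.
Satisfying worlds: {w0, w2}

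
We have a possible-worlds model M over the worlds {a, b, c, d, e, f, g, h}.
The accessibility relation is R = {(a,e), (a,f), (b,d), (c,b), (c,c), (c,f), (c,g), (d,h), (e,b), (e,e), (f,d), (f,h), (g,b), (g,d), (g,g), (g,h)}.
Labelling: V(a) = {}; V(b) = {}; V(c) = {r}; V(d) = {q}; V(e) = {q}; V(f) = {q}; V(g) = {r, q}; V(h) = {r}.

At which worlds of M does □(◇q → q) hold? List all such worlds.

a, b, d, f, h

Recall that □ψ holds at a world iff ψ holds at every accessible world, and ◇ψ holds iff ψ holds at some accessible world.
Let φ = □(◇q → q). Evaluate φ at each world:
  a (successors {e, f}): φ is true.
  b (successors {d}): φ is true.
  c (successors {b, c, f, g}): φ is false.
  d (successors {h}): φ is true.
  e (successors {b, e}): φ is false.
  f (successors {d, h}): φ is true.
  g (successors {b, d, g, h}): φ is false.
  h (successors ∅): φ is true.
For instance, at d:
  At d: □(◇q → q) requires ◇q → q at every successor {h}.
      At h: ◇q is false, q is false, so ◇q → q is true.
  So □(◇q → q) is true at d.
Satisfying worlds: {a, b, d, f, h}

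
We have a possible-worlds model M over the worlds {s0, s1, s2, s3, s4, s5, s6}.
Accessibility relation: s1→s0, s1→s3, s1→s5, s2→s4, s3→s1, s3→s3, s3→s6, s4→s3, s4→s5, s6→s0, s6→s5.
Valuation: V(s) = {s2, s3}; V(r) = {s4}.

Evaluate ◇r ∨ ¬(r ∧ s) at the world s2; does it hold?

At s2: ◇r is true, ¬(r ∧ s) is true, so ◇r ∨ ¬(r ∧ s) is true.
  At s2: ◇r requires r at some successor in {s4}.
    r holds at s4, so ◇r is true at s2.

Yes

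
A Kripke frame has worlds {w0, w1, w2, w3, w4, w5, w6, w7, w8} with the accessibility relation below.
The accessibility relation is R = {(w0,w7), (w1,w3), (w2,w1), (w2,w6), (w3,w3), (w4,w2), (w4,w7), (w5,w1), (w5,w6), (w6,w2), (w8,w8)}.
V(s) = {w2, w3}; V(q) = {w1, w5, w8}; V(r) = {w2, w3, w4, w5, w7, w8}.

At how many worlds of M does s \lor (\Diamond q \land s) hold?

Let φ = s \lor (\Diamond q \land s). Evaluate φ at each world:
  w0 (successors {w7}): φ is false.
  w1 (successors {w3}): φ is false.
  w2 (successors {w1, w6}): φ is true.
  w3 (successors {w3}): φ is true.
  w4 (successors {w2, w7}): φ is false.
  w5 (successors {w1, w6}): φ is false.
  w6 (successors {w2}): φ is false.
  w7 (successors ∅): φ is false.
  w8 (successors {w8}): φ is false.
For instance, at w8:
  At w8: s is false, \Diamond q \land s is false, so s \lor (\Diamond q \land s) is false.
    At w8: \Diamond q is true, s is false, so \Diamond q \land s is false.
      At w8: \Diamond q requires q at some successor in {w8}.
        q holds at w8, so \Diamond q is true at w8.
Satisfying worlds: {w2, w3}

2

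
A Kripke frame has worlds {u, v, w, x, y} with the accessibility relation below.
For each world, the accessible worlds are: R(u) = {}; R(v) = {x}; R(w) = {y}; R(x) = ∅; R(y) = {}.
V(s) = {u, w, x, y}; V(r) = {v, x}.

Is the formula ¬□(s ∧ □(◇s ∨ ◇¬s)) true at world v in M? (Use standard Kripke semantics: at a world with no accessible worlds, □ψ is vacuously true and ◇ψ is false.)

Recall that □ψ holds at a world iff ψ holds at every accessible world, and ◇ψ holds iff ψ holds at some accessible world.
At v: □(s ∧ □(◇s ∨ ◇¬s)) is true, so ¬□(s ∧ □(◇s ∨ ◇¬s)) is false.
  At v: □(s ∧ □(◇s ∨ ◇¬s)) requires s ∧ □(◇s ∨ ◇¬s) at every successor {x}.
      At x: s is true, □(◇s ∨ ◇¬s) is true, so s ∧ □(◇s ∨ ◇¬s) is true.
  So □(s ∧ □(◇s ∨ ◇¬s)) is true at v.

No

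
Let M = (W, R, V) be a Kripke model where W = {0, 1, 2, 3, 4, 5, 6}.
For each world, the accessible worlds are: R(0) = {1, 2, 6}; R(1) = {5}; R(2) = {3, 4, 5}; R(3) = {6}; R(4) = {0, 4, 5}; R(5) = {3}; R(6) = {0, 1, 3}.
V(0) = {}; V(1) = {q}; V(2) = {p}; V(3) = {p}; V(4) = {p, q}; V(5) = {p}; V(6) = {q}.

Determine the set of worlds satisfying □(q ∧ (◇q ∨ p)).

3

Let φ = □(q ∧ (◇q ∨ p)). Evaluate φ at each world:
  0 (successors {1, 2, 6}): φ is false.
  1 (successors {5}): φ is false.
  2 (successors {3, 4, 5}): φ is false.
  3 (successors {6}): φ is true.
  4 (successors {0, 4, 5}): φ is false.
  5 (successors {3}): φ is false.
  6 (successors {0, 1, 3}): φ is false.
For instance, at 5:
  At 5: □(q ∧ (◇q ∨ p)) requires q ∧ (◇q ∨ p) at every successor {3}.
    q ∧ (◇q ∨ p) fails at 3, so □(q ∧ (◇q ∨ p)) is false at 5.
      At 3: q is false, ◇q ∨ p is true, so q ∧ (◇q ∨ p) is false.
Satisfying worlds: {3}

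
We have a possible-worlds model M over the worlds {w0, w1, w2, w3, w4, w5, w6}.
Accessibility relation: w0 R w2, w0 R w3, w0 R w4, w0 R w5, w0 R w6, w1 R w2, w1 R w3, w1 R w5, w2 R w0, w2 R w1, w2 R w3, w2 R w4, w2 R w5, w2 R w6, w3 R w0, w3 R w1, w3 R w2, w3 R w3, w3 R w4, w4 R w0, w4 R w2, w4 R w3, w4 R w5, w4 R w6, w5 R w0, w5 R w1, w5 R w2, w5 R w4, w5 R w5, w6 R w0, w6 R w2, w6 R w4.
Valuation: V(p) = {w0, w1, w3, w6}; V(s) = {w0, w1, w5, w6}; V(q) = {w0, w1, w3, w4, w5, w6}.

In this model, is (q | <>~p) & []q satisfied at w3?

No

Recall that []ψ holds at a world iff ψ holds at every accessible world, and <>ψ holds iff ψ holds at some accessible world.
At w3: q | <>~p is true, []q is false, so (q | <>~p) & []q is false.
  At w3: q is true, <>~p is true, so q | <>~p is true.
    At w3: <>~p requires ~p at some successor in {w0, w1, w2, w3, w4}.
      ~p holds at w2, so <>~p is true at w3.
  At w3: []q requires q at every successor {w0, w1, w2, w3, w4}.
    q fails at w2, so []q is false at w3.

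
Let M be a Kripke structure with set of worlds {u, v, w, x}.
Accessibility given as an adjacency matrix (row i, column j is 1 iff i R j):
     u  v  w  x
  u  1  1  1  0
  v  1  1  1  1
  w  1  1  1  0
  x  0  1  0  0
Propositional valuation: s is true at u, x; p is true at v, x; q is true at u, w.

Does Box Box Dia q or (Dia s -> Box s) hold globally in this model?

No

Let φ = Box Box Dia q or (Dia s -> Box s). Evaluate φ at each world:
  u (successors {u, v, w}): φ is false.
  v (successors {u, v, w, x}): φ is false.
  w (successors {u, v, w}): φ is false.
  x (successors {v}): φ is true.
Detail at u (counterexample):
  At u: Box Box Dia q is false, Dia s -> Box s is false, so Box Box Dia q or (Dia s -> Box s) is false.
    At u: Box Box Dia q requires Box Dia q at every successor {u, v, w}.
      Box Dia q fails at v, so Box Box Dia q is false at u.
    At u: Dia s is true, Box s is false, so Dia s -> Box s is false.
      At u: Dia s requires s at some successor in {u, v, w}.
        s holds at u, so Dia s is true at u.
      At u: Box s requires s at every successor {u, v, w}.
        s fails at v, so Box s is false at u.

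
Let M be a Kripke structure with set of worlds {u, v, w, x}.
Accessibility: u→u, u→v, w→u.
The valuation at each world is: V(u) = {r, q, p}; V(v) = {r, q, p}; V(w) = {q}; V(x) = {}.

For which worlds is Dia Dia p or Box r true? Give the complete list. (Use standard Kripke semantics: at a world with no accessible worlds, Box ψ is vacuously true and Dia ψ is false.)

u, v, w, x

Recall that Box ψ holds at a world iff ψ holds at every accessible world, and Dia ψ holds iff ψ holds at some accessible world.
Let φ = Dia Dia p or Box r. Evaluate φ at each world:
  u (successors {u, v}): φ is true.
  v (successors ∅): φ is true.
  w (successors {u}): φ is true.
  x (successors ∅): φ is true.
For instance, at w:
  At w: Dia Dia p is true, Box r is true, so Dia Dia p or Box r is true.
    At w: Dia Dia p requires Dia p at some successor in {u}.
      Dia p holds at u, so Dia Dia p is true at w.
    At w: Box r requires r at every successor {u}.
      At u: r is true.
    So Box r is true at w.
Satisfying worlds: {u, v, w, x}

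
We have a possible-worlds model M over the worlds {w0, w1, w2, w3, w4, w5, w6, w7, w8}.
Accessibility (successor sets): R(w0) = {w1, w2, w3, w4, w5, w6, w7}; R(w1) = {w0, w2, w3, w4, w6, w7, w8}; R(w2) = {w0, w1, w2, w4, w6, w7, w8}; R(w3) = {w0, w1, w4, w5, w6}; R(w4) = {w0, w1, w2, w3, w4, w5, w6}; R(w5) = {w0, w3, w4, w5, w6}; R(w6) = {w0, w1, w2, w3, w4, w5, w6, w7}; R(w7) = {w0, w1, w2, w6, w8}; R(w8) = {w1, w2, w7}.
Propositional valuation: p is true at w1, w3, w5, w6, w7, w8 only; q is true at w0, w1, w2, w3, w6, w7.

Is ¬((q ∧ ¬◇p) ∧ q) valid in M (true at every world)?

Let φ = ¬((q ∧ ¬◇p) ∧ q). Evaluate φ at each world:
  w0 (successors {w1, w2, w3, w4, w5, w6, w7}): φ is true.
  w1 (successors {w0, w2, w3, w4, w6, w7, w8}): φ is true.
  w2 (successors {w0, w1, w2, w4, w6, w7, w8}): φ is true.
  w3 (successors {w0, w1, w4, w5, w6}): φ is true.
  w4 (successors {w0, w1, w2, w3, w4, w5, w6}): φ is true.
  w5 (successors {w0, w3, w4, w5, w6}): φ is true.
  w6 (successors {w0, w1, w2, w3, w4, w5, w6, w7}): φ is true.
  w7 (successors {w0, w1, w2, w6, w8}): φ is true.
  w8 (successors {w1, w2, w7}): φ is true.
For instance, at w7:
  At w7: (q ∧ ¬◇p) ∧ q is false, so ¬((q ∧ ¬◇p) ∧ q) is true.
    At w7: q ∧ ¬◇p is false, q is true, so (q ∧ ¬◇p) ∧ q is false.
      At w7: q is true, ¬◇p is false, so q ∧ ¬◇p is false.

Yes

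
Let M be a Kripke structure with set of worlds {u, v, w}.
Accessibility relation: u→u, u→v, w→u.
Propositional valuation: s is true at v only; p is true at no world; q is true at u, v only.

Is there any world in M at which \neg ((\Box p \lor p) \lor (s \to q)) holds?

Let φ = \neg ((\Box p \lor p) \lor (s \to q)). Evaluate φ at each world:
  u (successors {u, v}): φ is false.
  v (successors ∅): φ is false.
  w (successors {u}): φ is false.
For instance, at u:
  At u: (\Box p \lor p) \lor (s \to q) is true, so \neg ((\Box p \lor p) \lor (s \to q)) is false.
    At u: \Box p \lor p is false, s \to q is true, so (\Box p \lor p) \lor (s \to q) is true.
      At u: \Box p is false, p is false, so \Box p \lor p is false.

No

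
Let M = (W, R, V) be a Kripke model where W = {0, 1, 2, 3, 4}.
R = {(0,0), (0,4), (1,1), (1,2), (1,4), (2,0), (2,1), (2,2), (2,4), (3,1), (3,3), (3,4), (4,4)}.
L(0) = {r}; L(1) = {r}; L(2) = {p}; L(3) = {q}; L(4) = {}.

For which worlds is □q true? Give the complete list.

none

Let φ = □q. Evaluate φ at each world:
  0 (successors {0, 4}): φ is false.
  1 (successors {1, 2, 4}): φ is false.
  2 (successors {0, 1, 2, 4}): φ is false.
  3 (successors {1, 3, 4}): φ is false.
  4 (successors {4}): φ is false.
For instance, at 3:
  At 3: □q requires q at every successor {1, 3, 4}.
    q fails at 1, so □q is false at 3.
Satisfying worlds: none.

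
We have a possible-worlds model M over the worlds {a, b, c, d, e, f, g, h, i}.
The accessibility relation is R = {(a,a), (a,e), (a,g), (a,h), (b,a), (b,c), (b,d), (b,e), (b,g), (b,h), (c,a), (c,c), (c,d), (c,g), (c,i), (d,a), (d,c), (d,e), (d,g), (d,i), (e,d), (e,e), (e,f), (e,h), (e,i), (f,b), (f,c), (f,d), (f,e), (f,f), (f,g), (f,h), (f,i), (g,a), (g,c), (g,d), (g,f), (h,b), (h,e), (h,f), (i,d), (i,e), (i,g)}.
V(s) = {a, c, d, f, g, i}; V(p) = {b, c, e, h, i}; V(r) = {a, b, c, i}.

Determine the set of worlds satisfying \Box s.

Let φ = \Box s. Evaluate φ at each world:
  a (successors {a, e, g, h}): φ is false.
  b (successors {a, c, d, e, g, h}): φ is false.
  c (successors {a, c, d, g, i}): φ is true.
  d (successors {a, c, e, g, i}): φ is false.
  e (successors {d, e, f, h, i}): φ is false.
  f (successors {b, c, d, e, f, g, h, i}): φ is false.
  g (successors {a, c, d, f}): φ is true.
  h (successors {b, e, f}): φ is false.
  i (successors {d, e, g}): φ is false.
For instance, at f:
  At f: \Box s requires s at every successor {b, c, d, e, f, g, h, i}.
    s fails at b, so \Box s is false at f.
Satisfying worlds: {c, g}

c, g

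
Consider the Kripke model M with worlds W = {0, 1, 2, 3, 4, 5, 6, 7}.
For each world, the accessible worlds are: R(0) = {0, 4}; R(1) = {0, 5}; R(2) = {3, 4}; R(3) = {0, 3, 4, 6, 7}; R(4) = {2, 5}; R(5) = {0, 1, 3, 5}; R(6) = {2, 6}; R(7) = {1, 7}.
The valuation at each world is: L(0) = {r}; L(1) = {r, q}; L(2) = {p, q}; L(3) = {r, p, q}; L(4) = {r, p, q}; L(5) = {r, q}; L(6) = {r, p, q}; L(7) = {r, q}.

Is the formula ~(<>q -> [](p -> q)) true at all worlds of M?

No

Let φ = ~(<>q -> [](p -> q)). Evaluate φ at each world:
  0 (successors {0, 4}): φ is false.
  1 (successors {0, 5}): φ is false.
  2 (successors {3, 4}): φ is false.
  3 (successors {0, 3, 4, 6, 7}): φ is false.
  4 (successors {2, 5}): φ is false.
  5 (successors {0, 1, 3, 5}): φ is false.
  6 (successors {2, 6}): φ is false.
  7 (successors {1, 7}): φ is false.
Detail at 0 (counterexample):
  At 0: <>q -> [](p -> q) is true, so ~(<>q -> [](p -> q)) is false.
    At 0: <>q is true, [](p -> q) is true, so <>q -> [](p -> q) is true.
      At 0: <>q requires q at some successor in {0, 4}.
        q holds at 4, so <>q is true at 0.
      At 0: [](p -> q) requires p -> q at every successor {0, 4}.
        At 0: p -> q is true.
        At 4: p -> q is true.
      So [](p -> q) is true at 0.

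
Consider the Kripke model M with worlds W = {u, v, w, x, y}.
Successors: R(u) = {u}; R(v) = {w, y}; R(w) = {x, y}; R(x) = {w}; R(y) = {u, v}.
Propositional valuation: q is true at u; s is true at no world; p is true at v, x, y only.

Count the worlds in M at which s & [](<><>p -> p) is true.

Let φ = s & [](<><>p -> p). Evaluate φ at each world:
  u (successors {u}): φ is false.
  v (successors {w, y}): φ is false.
  w (successors {x, y}): φ is false.
  x (successors {w}): φ is false.
  y (successors {u, v}): φ is false.
For instance, at v:
  At v: s is false, [](<><>p -> p) is false, so s & [](<><>p -> p) is false.
    At v: [](<><>p -> p) requires <><>p -> p at every successor {w, y}.
      <><>p -> p fails at w, so [](<><>p -> p) is false at v.
Satisfying worlds: none.

0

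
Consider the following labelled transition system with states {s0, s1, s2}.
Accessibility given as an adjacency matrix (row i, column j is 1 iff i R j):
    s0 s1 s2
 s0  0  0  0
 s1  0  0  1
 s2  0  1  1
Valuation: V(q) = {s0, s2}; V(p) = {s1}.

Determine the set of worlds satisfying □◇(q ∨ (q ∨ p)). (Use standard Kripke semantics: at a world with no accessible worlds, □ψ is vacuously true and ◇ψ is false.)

Let φ = □◇(q ∨ (q ∨ p)). Evaluate φ at each world:
  s0 (successors ∅): φ is true.
  s1 (successors {s2}): φ is true.
  s2 (successors {s1, s2}): φ is true.
For instance, at s1:
  At s1: □◇(q ∨ (q ∨ p)) requires ◇(q ∨ (q ∨ p)) at every successor {s2}.
      At s2: ◇(q ∨ (q ∨ p)) requires q ∨ (q ∨ p) at some successor in {s1, s2}.
        q ∨ (q ∨ p) holds at s1, so ◇(q ∨ (q ∨ p)) is true at s2.
  So □◇(q ∨ (q ∨ p)) is true at s1.
Satisfying worlds: {s0, s1, s2}

s0, s1, s2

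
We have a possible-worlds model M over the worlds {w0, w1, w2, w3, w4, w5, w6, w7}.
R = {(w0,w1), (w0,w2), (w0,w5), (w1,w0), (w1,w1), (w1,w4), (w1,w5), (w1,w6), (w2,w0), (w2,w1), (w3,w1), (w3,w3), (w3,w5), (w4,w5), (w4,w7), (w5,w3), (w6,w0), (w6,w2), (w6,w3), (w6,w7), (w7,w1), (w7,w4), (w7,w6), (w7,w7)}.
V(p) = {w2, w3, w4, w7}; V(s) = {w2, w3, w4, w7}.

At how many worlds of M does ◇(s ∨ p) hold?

7

Recall that ◇ψ holds at a world iff ψ holds at some accessible world.
Let φ = ◇(s ∨ p). Evaluate φ at each world:
  w0 (successors {w1, w2, w5}): φ is true.
  w1 (successors {w0, w1, w4, w5, w6}): φ is true.
  w2 (successors {w0, w1}): φ is false.
  w3 (successors {w1, w3, w5}): φ is true.
  w4 (successors {w5, w7}): φ is true.
  w5 (successors {w3}): φ is true.
  w6 (successors {w0, w2, w3, w7}): φ is true.
  w7 (successors {w1, w4, w6, w7}): φ is true.
For instance, at w7:
  At w7: ◇(s ∨ p) requires s ∨ p at some successor in {w1, w4, w6, w7}.
    s ∨ p holds at w4, so ◇(s ∨ p) is true at w7.
Satisfying worlds: {w0, w1, w3, w4, w5, w6, w7}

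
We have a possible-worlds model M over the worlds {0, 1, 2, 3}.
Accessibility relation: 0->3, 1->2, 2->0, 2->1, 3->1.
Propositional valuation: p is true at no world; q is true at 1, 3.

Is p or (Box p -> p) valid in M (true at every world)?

Yes

Let φ = p or (Box p -> p). Evaluate φ at each world:
  0 (successors {3}): φ is true.
  1 (successors {2}): φ is true.
  2 (successors {0, 1}): φ is true.
  3 (successors {1}): φ is true.
For instance, at 2:
  At 2: p is false, Box p -> p is true, so p or (Box p -> p) is true.
    At 2: Box p is false, p is false, so Box p -> p is true.
      At 2: Box p requires p at every successor {0, 1}.
        p fails at 0, so Box p is false at 2.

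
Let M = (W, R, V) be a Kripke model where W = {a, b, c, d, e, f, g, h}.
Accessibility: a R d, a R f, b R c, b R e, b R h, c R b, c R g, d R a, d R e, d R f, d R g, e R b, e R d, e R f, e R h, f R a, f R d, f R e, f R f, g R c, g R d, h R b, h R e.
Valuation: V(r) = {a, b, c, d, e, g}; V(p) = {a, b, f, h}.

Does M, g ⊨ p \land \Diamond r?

Recall that \Diamond ψ holds at a world iff ψ holds at some accessible world.
At g: p is false, \Diamond r is true, so p \land \Diamond r is false.
  At g: \Diamond r requires r at some successor in {c, d}.
    r holds at c, so \Diamond r is true at g.

No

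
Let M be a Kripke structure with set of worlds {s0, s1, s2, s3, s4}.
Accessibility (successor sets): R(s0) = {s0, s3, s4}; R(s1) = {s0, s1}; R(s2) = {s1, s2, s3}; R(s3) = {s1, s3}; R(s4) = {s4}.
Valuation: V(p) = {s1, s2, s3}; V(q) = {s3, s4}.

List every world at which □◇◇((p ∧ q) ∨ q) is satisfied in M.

s0, s1, s2, s3, s4

Let φ = □◇◇((p ∧ q) ∨ q). Evaluate φ at each world:
  s0 (successors {s0, s3, s4}): φ is true.
  s1 (successors {s0, s1}): φ is true.
  s2 (successors {s1, s2, s3}): φ is true.
  s3 (successors {s1, s3}): φ is true.
  s4 (successors {s4}): φ is true.
For instance, at s4:
  At s4: □◇◇((p ∧ q) ∨ q) requires ◇◇((p ∧ q) ∨ q) at every successor {s4}.
      At s4: ◇◇((p ∧ q) ∨ q) requires ◇((p ∧ q) ∨ q) at some successor in {s4}.
        ◇((p ∧ q) ∨ q) holds at s4, so ◇◇((p ∧ q) ∨ q) is true at s4.
  So □◇◇((p ∧ q) ∨ q) is true at s4.
Satisfying worlds: {s0, s1, s2, s3, s4}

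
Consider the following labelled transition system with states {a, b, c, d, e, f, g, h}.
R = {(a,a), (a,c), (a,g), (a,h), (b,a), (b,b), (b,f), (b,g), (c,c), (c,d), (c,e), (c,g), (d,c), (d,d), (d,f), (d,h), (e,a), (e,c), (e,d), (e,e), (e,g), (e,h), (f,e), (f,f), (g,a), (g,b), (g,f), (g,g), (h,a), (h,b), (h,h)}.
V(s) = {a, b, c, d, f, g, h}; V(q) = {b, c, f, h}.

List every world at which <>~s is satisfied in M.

Let φ = <>~s. Evaluate φ at each world:
  a (successors {a, c, g, h}): φ is false.
  b (successors {a, b, f, g}): φ is false.
  c (successors {c, d, e, g}): φ is true.
  d (successors {c, d, f, h}): φ is false.
  e (successors {a, c, d, e, g, h}): φ is true.
  f (successors {e, f}): φ is true.
  g (successors {a, b, f, g}): φ is false.
  h (successors {a, b, h}): φ is false.
For instance, at b:
  At b: <>~s requires ~s at some successor in {a, b, f, g}.
    At a: ~s is false.
    At b: ~s is false.
    At f: ~s is false.
    At g: ~s is false.
  So <>~s is false at b.
Satisfying worlds: {c, e, f}

c, e, f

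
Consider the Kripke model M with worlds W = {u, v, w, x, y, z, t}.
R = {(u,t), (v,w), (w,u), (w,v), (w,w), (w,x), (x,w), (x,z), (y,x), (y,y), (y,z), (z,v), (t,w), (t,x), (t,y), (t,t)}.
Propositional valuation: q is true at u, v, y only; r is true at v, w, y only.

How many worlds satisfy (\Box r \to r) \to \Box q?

1

Let φ = (\Box r \to r) \to \Box q. Evaluate φ at each world:
  u (successors {t}): φ is false.
  v (successors {w}): φ is false.
  w (successors {u, v, w, x}): φ is false.
  x (successors {w, z}): φ is false.
  y (successors {x, y, z}): φ is false.
  z (successors {v}): φ is true.
  t (successors {w, x, y, t}): φ is false.
For instance, at v:
  At v: \Box r \to r is true, \Box q is false, so (\Box r \to r) \to \Box q is false.
    At v: \Box r is true, r is true, so \Box r \to r is true.
      At v: \Box r requires r at every successor {w}.
        At w: r is true.
      So \Box r is true at v.
    At v: \Box q requires q at every successor {w}.
      q fails at w, so \Box q is false at v.
Satisfying worlds: {z}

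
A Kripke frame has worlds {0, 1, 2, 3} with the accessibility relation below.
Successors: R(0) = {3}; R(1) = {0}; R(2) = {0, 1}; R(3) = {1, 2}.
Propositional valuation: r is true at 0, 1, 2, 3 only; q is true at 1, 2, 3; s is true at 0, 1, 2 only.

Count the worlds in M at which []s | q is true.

Let φ = []s | q. Evaluate φ at each world:
  0 (successors {3}): φ is false.
  1 (successors {0}): φ is true.
  2 (successors {0, 1}): φ is true.
  3 (successors {1, 2}): φ is true.
For instance, at 2:
  At 2: []s is true, q is true, so []s | q is true.
    At 2: []s requires s at every successor {0, 1}.
      At 0: s is true.
      At 1: s is true.
    So []s is true at 2.
Satisfying worlds: {1, 2, 3}

3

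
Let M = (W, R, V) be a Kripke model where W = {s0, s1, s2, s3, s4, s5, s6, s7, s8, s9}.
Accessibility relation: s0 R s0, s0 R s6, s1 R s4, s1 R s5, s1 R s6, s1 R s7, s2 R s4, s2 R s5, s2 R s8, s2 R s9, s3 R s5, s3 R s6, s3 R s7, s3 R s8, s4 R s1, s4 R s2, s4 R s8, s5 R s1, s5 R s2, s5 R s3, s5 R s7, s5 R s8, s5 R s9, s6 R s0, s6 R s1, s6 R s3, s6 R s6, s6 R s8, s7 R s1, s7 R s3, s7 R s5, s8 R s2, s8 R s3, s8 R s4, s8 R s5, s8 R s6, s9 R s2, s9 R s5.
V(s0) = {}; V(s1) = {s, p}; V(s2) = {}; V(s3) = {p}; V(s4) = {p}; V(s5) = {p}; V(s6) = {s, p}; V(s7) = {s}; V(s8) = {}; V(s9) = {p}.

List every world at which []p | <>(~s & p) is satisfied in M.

Recall that []ψ holds at a world iff ψ holds at every accessible world, and <>ψ holds iff ψ holds at some accessible world.
Let φ = []p | <>(~s & p). Evaluate φ at each world:
  s0 (successors {s0, s6}): φ is false.
  s1 (successors {s4, s5, s6, s7}): φ is true.
  s2 (successors {s4, s5, s8, s9}): φ is true.
  s3 (successors {s5, s6, s7, s8}): φ is true.
  s4 (successors {s1, s2, s8}): φ is false.
  s5 (successors {s1, s2, s3, s7, s8, s9}): φ is true.
  s6 (successors {s0, s1, s3, s6, s8}): φ is true.
  s7 (successors {s1, s3, s5}): φ is true.
  s8 (successors {s2, s3, s4, s5, s6}): φ is true.
  s9 (successors {s2, s5}): φ is true.
For instance, at s1:
  At s1: []p is false, <>(~s & p) is true, so []p | <>(~s & p) is true.
    At s1: []p requires p at every successor {s4, s5, s6, s7}.
      p fails at s7, so []p is false at s1.
    At s1: <>(~s & p) requires ~s & p at some successor in {s4, s5, s6, s7}.
      ~s & p holds at s4, so <>(~s & p) is true at s1.
Satisfying worlds: {s1, s2, s3, s5, s6, s7, s8, s9}

s1, s2, s3, s5, s6, s7, s8, s9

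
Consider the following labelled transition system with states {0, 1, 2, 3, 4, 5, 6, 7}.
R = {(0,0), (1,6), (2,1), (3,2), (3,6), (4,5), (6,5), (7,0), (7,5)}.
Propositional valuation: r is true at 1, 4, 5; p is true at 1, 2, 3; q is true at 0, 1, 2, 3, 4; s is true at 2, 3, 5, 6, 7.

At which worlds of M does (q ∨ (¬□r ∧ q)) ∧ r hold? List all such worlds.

Let φ = (q ∨ (¬□r ∧ q)) ∧ r. Evaluate φ at each world:
  0 (successors {0}): φ is false.
  1 (successors {6}): φ is true.
  2 (successors {1}): φ is false.
  3 (successors {2, 6}): φ is false.
  4 (successors {5}): φ is true.
  5 (successors ∅): φ is false.
  6 (successors {5}): φ is false.
  7 (successors {0, 5}): φ is false.
For instance, at 7:
  At 7: q ∨ (¬□r ∧ q) is false, r is false, so (q ∨ (¬□r ∧ q)) ∧ r is false.
    At 7: q is false, ¬□r ∧ q is false, so q ∨ (¬□r ∧ q) is false.
      At 7: ¬□r is true, q is false, so ¬□r ∧ q is false.
Satisfying worlds: {1, 4}

1, 4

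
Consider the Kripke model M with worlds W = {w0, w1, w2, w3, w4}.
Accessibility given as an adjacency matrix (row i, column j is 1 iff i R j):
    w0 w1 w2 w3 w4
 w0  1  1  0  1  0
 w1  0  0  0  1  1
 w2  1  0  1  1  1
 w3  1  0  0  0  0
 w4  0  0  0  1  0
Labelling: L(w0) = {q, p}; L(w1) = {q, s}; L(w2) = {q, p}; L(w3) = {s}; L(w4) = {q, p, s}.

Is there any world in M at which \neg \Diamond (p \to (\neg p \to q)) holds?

Recall that \Diamond ψ holds at a world iff ψ holds at some accessible world.
Let φ = \neg \Diamond (p \to (\neg p \to q)). Evaluate φ at each world:
  w0 (successors {w0, w1, w3}): φ is false.
  w1 (successors {w3, w4}): φ is false.
  w2 (successors {w0, w2, w3, w4}): φ is false.
  w3 (successors {w0}): φ is false.
  w4 (successors {w3}): φ is false.
For instance, at w2:
  At w2: \Diamond (p \to (\neg p \to q)) is true, so \neg \Diamond (p \to (\neg p \to q)) is false.
    At w2: \Diamond (p \to (\neg p \to q)) requires p \to (\neg p \to q) at some successor in {w0, w2, w3, w4}.
      p \to (\neg p \to q) holds at w0, so \Diamond (p \to (\neg p \to q)) is true at w2.

No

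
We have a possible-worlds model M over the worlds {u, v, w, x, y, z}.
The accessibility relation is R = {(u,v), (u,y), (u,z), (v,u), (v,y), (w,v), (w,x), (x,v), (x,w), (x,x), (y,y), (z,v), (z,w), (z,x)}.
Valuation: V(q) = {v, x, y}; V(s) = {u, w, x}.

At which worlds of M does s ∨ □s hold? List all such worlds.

u, w, x

Let φ = s ∨ □s. Evaluate φ at each world:
  u (successors {v, y, z}): φ is true.
  v (successors {u, y}): φ is false.
  w (successors {v, x}): φ is true.
  x (successors {v, w, x}): φ is true.
  y (successors {y}): φ is false.
  z (successors {v, w, x}): φ is false.
For instance, at x:
  At x: s is true, □s is false, so s ∨ □s is true.
    At x: □s requires s at every successor {v, w, x}.
      s fails at v, so □s is false at x.
Satisfying worlds: {u, w, x}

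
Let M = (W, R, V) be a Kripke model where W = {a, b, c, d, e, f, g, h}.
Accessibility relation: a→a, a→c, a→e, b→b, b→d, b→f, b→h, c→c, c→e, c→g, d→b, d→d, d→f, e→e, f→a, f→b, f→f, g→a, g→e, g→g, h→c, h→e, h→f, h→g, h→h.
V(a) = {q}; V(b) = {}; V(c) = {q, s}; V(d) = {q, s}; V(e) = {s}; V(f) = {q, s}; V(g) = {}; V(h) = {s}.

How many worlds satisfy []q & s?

0

Let φ = []q & s. Evaluate φ at each world:
  a (successors {a, c, e}): φ is false.
  b (successors {b, d, f, h}): φ is false.
  c (successors {c, e, g}): φ is false.
  d (successors {b, d, f}): φ is false.
  e (successors {e}): φ is false.
  f (successors {a, b, f}): φ is false.
  g (successors {a, e, g}): φ is false.
  h (successors {c, e, f, g, h}): φ is false.
For instance, at g:
  At g: []q is false, s is false, so []q & s is false.
    At g: []q requires q at every successor {a, e, g}.
      q fails at e, so []q is false at g.
Satisfying worlds: none.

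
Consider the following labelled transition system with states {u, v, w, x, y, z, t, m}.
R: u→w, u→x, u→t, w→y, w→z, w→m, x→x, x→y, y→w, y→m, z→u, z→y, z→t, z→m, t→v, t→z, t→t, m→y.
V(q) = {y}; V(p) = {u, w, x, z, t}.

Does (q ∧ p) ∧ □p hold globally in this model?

Recall that □ψ holds at a world iff ψ holds at every accessible world, and ◇ψ holds iff ψ holds at some accessible world.
Let φ = (q ∧ p) ∧ □p. Evaluate φ at each world:
  u (successors {w, x, t}): φ is false.
  v (successors ∅): φ is false.
  w (successors {y, z, m}): φ is false.
  x (successors {x, y}): φ is false.
  y (successors {w, m}): φ is false.
  z (successors {u, y, t, m}): φ is false.
  t (successors {v, z, t}): φ is false.
  m (successors {y}): φ is false.
Detail at u (counterexample):
  At u: q ∧ p is false, □p is true, so (q ∧ p) ∧ □p is false.
    At u: □p requires p at every successor {w, x, t}.
      At w: p is true.
      At x: p is true.
      At t: p is true.
    So □p is true at u.

No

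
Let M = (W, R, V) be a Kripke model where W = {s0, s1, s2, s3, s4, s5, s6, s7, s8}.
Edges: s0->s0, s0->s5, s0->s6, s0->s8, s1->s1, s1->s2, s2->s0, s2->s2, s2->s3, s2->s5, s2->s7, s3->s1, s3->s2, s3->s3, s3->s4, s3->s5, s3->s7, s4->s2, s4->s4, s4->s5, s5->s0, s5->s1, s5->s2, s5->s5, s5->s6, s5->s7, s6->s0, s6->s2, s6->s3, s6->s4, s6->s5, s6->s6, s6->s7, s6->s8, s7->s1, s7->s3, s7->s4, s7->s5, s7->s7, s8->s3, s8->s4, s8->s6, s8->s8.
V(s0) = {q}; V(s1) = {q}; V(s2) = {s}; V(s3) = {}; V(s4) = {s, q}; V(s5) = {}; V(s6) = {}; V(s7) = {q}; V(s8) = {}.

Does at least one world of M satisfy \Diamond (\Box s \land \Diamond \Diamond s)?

Recall that \Box ψ holds at a world iff ψ holds at every accessible world, and \Diamond ψ holds iff ψ holds at some accessible world.
Let φ = \Diamond (\Box s \land \Diamond \Diamond s). Evaluate φ at each world:
  s0 (successors {s0, s5, s6, s8}): φ is false.
  s1 (successors {s1, s2}): φ is false.
  s2 (successors {s0, s2, s3, s5, s7}): φ is false.
  s3 (successors {s1, s2, s3, s4, s5, s7}): φ is false.
  s4 (successors {s2, s4, s5}): φ is false.
  s5 (successors {s0, s1, s2, s5, s6, s7}): φ is false.
  s6 (successors {s0, s2, s3, s4, s5, s6, s7, s8}): φ is false.
  s7 (successors {s1, s3, s4, s5, s7}): φ is false.
  s8 (successors {s3, s4, s6, s8}): φ is false.
For instance, at s2:
  At s2: \Diamond (\Box s \land \Diamond \Diamond s) requires \Box s \land \Diamond \Diamond s at some successor in {s0, s2, s3, s5, s7}.
    At s0: \Box s \land \Diamond \Diamond s is false.
    At s2: \Box s \land \Diamond \Diamond s is false.
    At s3: \Box s \land \Diamond \Diamond s is false.
    At s5: \Box s \land \Diamond \Diamond s is false.
    At s7: \Box s \land \Diamond \Diamond s is false.
  So \Diamond (\Box s \land \Diamond \Diamond s) is false at s2.

No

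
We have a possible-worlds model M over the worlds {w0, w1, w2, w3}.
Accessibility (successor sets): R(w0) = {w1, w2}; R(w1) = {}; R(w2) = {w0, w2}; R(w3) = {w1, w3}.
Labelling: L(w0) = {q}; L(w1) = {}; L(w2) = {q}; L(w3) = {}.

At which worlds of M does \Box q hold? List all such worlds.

Recall that \Box ψ holds at a world iff ψ holds at every accessible world, and \Diamond ψ holds iff ψ holds at some accessible world.
Let φ = \Box q. Evaluate φ at each world:
  w0 (successors {w1, w2}): φ is false.
  w1 (successors ∅): φ is true.
  w2 (successors {w0, w2}): φ is true.
  w3 (successors {w1, w3}): φ is false.
For instance, at w3:
  At w3: \Box q requires q at every successor {w1, w3}.
    q fails at w1, so \Box q is false at w3.
Satisfying worlds: {w1, w2}

w1, w2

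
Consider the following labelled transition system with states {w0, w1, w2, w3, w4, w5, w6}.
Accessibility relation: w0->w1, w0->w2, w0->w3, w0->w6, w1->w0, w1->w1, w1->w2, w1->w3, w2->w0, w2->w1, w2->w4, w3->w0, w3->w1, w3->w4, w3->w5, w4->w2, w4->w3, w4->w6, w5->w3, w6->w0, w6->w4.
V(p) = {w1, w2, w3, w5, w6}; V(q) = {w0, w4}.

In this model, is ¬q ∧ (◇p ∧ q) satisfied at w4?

At w4: ¬q is false, ◇p ∧ q is true, so ¬q ∧ (◇p ∧ q) is false.
  At w4: ◇p is true, q is true, so ◇p ∧ q is true.
    At w4: ◇p requires p at some successor in {w2, w3, w6}.
      p holds at w2, so ◇p is true at w4.

No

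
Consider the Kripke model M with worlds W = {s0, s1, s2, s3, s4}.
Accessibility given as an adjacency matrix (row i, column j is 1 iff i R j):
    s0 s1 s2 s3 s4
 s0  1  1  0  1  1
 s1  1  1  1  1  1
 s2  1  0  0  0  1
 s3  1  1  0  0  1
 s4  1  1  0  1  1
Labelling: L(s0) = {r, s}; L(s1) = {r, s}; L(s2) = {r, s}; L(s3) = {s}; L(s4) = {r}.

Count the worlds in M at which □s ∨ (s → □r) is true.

Let φ = □s ∨ (s → □r). Evaluate φ at each world:
  s0 (successors {s0, s1, s3, s4}): φ is false.
  s1 (successors {s0, s1, s2, s3, s4}): φ is false.
  s2 (successors {s0, s4}): φ is true.
  s3 (successors {s0, s1, s4}): φ is true.
  s4 (successors {s0, s1, s3, s4}): φ is true.
For instance, at s3:
  At s3: □s is false, s → □r is true, so □s ∨ (s → □r) is true.
    At s3: □s requires s at every successor {s0, s1, s4}.
      s fails at s4, so □s is false at s3.
    At s3: s is true, □r is true, so s → □r is true.
      At s3: □r requires r at every successor {s0, s1, s4}.
        At s0: r is true.
        At s1: r is true.
        At s4: r is true.
      So □r is true at s3.
Satisfying worlds: {s2, s3, s4}

3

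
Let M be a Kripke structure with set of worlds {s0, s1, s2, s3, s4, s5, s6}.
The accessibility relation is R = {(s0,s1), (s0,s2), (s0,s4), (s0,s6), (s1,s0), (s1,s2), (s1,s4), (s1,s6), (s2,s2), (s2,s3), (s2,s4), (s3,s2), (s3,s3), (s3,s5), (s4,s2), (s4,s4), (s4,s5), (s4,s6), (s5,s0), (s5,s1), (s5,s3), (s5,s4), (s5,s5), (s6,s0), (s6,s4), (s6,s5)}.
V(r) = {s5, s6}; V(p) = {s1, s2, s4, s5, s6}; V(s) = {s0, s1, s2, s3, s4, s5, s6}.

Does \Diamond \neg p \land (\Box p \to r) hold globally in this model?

Let φ = \Diamond \neg p \land (\Box p \to r). Evaluate φ at each world:
  s0 (successors {s1, s2, s4, s6}): φ is false.
  s1 (successors {s0, s2, s4, s6}): φ is true.
  s2 (successors {s2, s3, s4}): φ is true.
  s3 (successors {s2, s3, s5}): φ is true.
  s4 (successors {s2, s4, s5, s6}): φ is false.
  s5 (successors {s0, s1, s3, s4, s5}): φ is true.
  s6 (successors {s0, s4, s5}): φ is true.
Detail at s0 (counterexample):
  At s0: \Diamond \neg p is false, \Box p \to r is false, so \Diamond \neg p \land (\Box p \to r) is false.
    At s0: \Diamond \neg p requires \neg p at some successor in {s1, s2, s4, s6}.
      At s1: \neg p is false.
      At s2: \neg p is false.
      At s4: \neg p is false.
      At s6: \neg p is false.
    So \Diamond \neg p is false at s0.
    At s0: \Box p is true, r is false, so \Box p \to r is false.
      At s0: \Box p requires p at every successor {s1, s2, s4, s6}.
        At s1: p is true.
        At s2: p is true.
        At s4: p is true.
        At s6: p is true.
      So \Box p is true at s0.

No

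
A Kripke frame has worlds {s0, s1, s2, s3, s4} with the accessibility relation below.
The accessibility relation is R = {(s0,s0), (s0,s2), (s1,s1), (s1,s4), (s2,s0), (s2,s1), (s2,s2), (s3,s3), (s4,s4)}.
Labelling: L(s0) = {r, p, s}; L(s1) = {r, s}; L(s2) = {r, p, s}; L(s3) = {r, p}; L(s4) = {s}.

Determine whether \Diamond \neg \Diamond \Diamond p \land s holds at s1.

At s1: \Diamond \neg \Diamond \Diamond p is true, s is true, so \Diamond \neg \Diamond \Diamond p \land s is true.
  At s1: \Diamond \neg \Diamond \Diamond p requires \neg \Diamond \Diamond p at some successor in {s1, s4}.
    \neg \Diamond \Diamond p holds at s1, so \Diamond \neg \Diamond \Diamond p is true at s1.
      At s1: \Diamond \Diamond p is false, so \neg \Diamond \Diamond p is true.

Yes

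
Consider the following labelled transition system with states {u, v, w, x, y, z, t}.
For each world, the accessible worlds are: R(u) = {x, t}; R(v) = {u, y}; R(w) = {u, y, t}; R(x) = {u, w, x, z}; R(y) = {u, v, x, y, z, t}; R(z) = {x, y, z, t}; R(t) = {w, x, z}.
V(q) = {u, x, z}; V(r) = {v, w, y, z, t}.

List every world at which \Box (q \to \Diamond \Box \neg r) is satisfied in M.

Let φ = \Box (q \to \Diamond \Box \neg r). Evaluate φ at each world:
  u (successors {x, t}): φ is false.
  v (successors {u, y}): φ is false.
  w (successors {u, y, t}): φ is false.
  x (successors {u, w, x, z}): φ is false.
  y (successors {u, v, x, y, z, t}): φ is false.
  z (successors {x, y, z, t}): φ is false.
  t (successors {w, x, z}): φ is false.
For instance, at u:
  At u: \Box (q \to \Diamond \Box \neg r) requires q \to \Diamond \Box \neg r at every successor {x, t}.
    q \to \Diamond \Box \neg r fails at x, so \Box (q \to \Diamond \Box \neg r) is false at u.
      At x: q is true, \Diamond \Box \neg r is false, so q \to \Diamond \Box \neg r is false.
Satisfying worlds: none.

none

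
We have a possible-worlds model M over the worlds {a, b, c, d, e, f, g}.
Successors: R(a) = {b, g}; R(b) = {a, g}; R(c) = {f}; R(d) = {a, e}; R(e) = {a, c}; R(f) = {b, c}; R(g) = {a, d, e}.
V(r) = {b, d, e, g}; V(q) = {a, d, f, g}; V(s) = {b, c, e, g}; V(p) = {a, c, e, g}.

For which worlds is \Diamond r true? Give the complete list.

Recall that \Diamond ψ holds at a world iff ψ holds at some accessible world.
Let φ = \Diamond r. Evaluate φ at each world:
  a (successors {b, g}): φ is true.
  b (successors {a, g}): φ is true.
  c (successors {f}): φ is false.
  d (successors {a, e}): φ is true.
  e (successors {a, c}): φ is false.
  f (successors {b, c}): φ is true.
  g (successors {a, d, e}): φ is true.
For instance, at g:
  At g: \Diamond r requires r at some successor in {a, d, e}.
    r holds at d, so \Diamond r is true at g.
Satisfying worlds: {a, b, d, f, g}

a, b, d, f, g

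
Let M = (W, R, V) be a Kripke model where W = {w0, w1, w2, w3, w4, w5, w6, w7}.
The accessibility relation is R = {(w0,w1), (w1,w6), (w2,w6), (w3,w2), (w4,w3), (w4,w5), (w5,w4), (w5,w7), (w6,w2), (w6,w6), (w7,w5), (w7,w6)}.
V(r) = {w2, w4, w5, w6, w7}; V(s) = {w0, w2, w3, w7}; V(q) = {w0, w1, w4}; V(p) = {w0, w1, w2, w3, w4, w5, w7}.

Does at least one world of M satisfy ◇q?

Yes

Let φ = ◇q. Evaluate φ at each world:
  w0 (successors {w1}): φ is true.
  w1 (successors {w6}): φ is false.
  w2 (successors {w6}): φ is false.
  w3 (successors {w2}): φ is false.
  w4 (successors {w3, w5}): φ is false.
  w5 (successors {w4, w7}): φ is true.
  w6 (successors {w2, w6}): φ is false.
  w7 (successors {w5, w6}): φ is false.
Detail at w0 (witness):
  At w0: ◇q requires q at some successor in {w1}.
    q holds at w1, so ◇q is true at w0.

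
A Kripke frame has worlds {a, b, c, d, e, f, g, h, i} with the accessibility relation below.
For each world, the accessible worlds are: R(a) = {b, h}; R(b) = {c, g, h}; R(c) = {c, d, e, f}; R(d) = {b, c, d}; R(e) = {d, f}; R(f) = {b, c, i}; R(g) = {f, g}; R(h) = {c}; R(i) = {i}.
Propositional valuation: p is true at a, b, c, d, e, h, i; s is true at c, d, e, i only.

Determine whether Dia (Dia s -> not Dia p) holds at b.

Yes

Recall that Dia ψ holds at a world iff ψ holds at some accessible world.
At b: Dia (Dia s -> not Dia p) requires Dia s -> not Dia p at some successor in {c, g, h}.
  Dia s -> not Dia p holds at g, so Dia (Dia s -> not Dia p) is true at b.
    At g: Dia s is false, not Dia p is true, so Dia s -> not Dia p is true.
      At g: Dia s requires s at some successor in {f, g}.
        At f: s is false.
        At g: s is false.
      So Dia s is false at g.
      At g: Dia p is false, so not Dia p is true.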